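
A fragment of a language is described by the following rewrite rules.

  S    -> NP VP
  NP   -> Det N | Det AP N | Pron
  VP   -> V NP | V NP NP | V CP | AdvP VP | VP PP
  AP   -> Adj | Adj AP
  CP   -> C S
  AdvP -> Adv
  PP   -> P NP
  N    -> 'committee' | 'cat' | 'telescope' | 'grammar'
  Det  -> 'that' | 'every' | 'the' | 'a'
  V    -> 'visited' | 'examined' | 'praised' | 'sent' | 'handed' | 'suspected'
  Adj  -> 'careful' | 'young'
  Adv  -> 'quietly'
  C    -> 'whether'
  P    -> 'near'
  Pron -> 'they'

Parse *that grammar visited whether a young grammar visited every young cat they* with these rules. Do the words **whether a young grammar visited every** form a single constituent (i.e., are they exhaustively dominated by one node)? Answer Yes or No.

No

[S [NP [Det that] [N grammar]] [VP [V visited] [CP [C whether] [S [NP [Det a] [AP [Adj young]] [N grammar]] [VP [V visited] [NP [Det every] [AP [Adj young]] [N cat]] [NP [Pron they]]]]]]]
The smallest constituent containing 'whether a young grammar visited every' is the CP spanning 'whether a young grammar visited every young cat they'; no single node in the tree dominates exactly the given words.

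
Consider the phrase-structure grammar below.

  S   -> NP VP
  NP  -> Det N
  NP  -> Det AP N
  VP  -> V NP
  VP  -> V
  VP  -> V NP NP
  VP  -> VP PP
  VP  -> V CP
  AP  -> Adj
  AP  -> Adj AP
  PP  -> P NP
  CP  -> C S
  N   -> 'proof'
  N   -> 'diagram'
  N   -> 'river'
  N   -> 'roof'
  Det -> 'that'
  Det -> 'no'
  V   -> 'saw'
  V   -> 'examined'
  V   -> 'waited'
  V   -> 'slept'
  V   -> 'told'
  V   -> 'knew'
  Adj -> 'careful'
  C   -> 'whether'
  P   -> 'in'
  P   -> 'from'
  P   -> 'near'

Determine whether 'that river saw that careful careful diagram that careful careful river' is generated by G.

[S [NP [Det that] [N river]] [VP [V saw] [NP [Det that] [AP [Adj careful] [AP [Adj careful]]] [N diagram]] [NP [Det that] [AP [Adj careful] [AP [Adj careful]]] [N river]]]]
The bracketing above is licensed at every node by one of the given productions, with S at the root.

Grammatical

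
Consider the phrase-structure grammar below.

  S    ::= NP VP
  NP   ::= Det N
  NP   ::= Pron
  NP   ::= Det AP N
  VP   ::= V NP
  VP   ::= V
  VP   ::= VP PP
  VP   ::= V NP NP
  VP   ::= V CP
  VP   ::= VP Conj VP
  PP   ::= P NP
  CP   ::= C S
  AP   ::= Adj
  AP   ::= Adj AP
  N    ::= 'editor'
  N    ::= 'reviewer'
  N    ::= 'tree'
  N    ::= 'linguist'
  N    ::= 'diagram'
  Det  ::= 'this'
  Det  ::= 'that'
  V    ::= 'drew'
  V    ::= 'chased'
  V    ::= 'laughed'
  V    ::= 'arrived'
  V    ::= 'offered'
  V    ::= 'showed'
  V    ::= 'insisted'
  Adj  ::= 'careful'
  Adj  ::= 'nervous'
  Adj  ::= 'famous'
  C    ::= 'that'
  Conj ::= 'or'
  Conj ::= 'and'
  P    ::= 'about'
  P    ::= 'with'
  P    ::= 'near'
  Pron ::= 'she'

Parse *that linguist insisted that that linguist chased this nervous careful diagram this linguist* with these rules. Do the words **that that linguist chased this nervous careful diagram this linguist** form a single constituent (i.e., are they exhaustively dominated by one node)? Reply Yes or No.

[S [NP [Det that] [N linguist]] [VP [V insisted] [CP [C that] [S [NP [Det that] [N linguist]] [VP [V chased] [NP [Det this] [AP [Adj nervous] [AP [Adj careful]]] [N diagram]] [NP [Det this] [N linguist]]]]]]]
The words 'that that linguist chased this nervous careful diagram this linguist' are exhaustively dominated by a single CP node (built by CP → C S), so they form a constituent.

Yes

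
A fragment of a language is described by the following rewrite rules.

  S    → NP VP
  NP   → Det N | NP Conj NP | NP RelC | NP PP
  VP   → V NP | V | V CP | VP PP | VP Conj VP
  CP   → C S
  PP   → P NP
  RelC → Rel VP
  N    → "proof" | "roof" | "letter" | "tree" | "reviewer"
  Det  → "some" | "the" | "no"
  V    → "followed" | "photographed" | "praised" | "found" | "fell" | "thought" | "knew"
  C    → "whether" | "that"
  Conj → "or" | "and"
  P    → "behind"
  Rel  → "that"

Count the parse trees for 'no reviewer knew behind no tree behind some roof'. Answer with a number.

The two bracketings:
[S [NP [Det no] [N reviewer]] [VP [VP [V knew]] [PP [P behind] [NP [NP [Det no] [N tree]] [PP [P behind] [NP [Det some] [N roof]]]]]]]
[S [NP [Det no] [N reviewer]] [VP [VP [VP [V knew]] [PP [P behind] [NP [Det no] [N tree]]]] [PP [P behind] [NP [Det some] [N roof]]]]]
The difference turns on whether NP → NP PP is used at the relevant span, versus an alternative expansion of NP.

2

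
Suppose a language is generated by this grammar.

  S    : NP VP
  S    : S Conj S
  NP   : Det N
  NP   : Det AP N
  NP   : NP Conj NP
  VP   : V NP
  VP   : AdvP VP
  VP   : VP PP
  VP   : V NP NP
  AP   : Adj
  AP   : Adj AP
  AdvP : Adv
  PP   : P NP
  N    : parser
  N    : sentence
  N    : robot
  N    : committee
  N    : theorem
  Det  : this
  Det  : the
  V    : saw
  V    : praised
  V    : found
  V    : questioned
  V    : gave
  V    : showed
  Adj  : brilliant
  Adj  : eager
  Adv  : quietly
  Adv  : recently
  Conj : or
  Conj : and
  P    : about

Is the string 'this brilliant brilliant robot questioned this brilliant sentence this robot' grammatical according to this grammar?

S
  NP
    Det: this
    AP
      Adj: brilliant
      AP
        Adj: brilliant
    N: robot
  VP
    V: questioned
    NP
      Det: this
      AP
        Adj: brilliant
      N: sentence
    NP
      Det: this
      N: robot
Every word is introduced by a lexical rule and the phrasal rules combine the resulting categories into a single S.

Grammatical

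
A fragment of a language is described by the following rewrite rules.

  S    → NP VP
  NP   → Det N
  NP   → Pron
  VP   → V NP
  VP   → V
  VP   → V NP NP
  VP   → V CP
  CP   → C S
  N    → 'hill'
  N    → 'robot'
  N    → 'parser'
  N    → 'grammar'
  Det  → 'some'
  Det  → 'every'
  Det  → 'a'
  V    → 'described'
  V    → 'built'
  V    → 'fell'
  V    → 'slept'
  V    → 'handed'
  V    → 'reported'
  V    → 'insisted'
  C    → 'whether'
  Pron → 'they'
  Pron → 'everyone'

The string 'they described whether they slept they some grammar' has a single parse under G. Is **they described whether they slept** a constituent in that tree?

[S [NP [Pron they]] [VP [V described] [CP [C whether] [S [NP [Pron they]] [VP [V slept] [NP [Pron they]] [NP [Det some] [N grammar]]]]]]]
The smallest constituent containing 'they described whether they slept' is the S spanning 'they described whether they slept they some grammar'; no single node in the tree dominates exactly the given words.

No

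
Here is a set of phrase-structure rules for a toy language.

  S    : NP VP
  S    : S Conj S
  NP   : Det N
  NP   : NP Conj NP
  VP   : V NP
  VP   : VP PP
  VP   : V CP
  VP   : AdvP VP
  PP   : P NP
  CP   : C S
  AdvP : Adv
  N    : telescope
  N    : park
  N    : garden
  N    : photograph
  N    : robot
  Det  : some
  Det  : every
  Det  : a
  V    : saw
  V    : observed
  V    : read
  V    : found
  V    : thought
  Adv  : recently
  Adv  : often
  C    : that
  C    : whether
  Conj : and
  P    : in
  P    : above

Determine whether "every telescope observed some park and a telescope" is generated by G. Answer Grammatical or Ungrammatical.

[S [NP [Det every] [N telescope]] [VP [V observed] [NP [NP [Det some] [N park]] [Conj and] [NP [Det a] [N telescope]]]]]
Every word is introduced by a lexical rule and the phrasal rules combine the resulting categories into a single S.

Grammatical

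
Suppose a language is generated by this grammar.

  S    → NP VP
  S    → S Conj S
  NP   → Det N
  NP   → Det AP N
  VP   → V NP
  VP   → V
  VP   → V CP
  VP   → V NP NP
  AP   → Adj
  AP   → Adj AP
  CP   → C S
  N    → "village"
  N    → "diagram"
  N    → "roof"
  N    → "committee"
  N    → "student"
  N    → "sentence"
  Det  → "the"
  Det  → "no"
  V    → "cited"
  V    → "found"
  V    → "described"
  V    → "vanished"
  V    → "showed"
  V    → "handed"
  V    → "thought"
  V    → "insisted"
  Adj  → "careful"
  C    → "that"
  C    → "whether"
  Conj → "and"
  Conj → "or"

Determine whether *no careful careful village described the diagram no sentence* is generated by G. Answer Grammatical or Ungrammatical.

[S [NP [Det no] [AP [Adj careful] [AP [Adj careful]]] [N village]] [VP [V described] [NP [Det the] [N diagram]] [NP [Det no] [N sentence]]]]
Each bracket corresponds to one application of a listed rule, so the string is derivable from S.

Grammatical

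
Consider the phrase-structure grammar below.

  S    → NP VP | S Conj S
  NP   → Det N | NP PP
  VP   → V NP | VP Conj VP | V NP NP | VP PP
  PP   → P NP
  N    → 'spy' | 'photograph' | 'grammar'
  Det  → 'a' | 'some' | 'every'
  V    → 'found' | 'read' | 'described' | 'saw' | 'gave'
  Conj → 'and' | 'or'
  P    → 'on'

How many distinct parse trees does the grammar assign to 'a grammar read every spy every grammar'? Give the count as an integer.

[S [NP [Det a] [N grammar]] [VP [V read] [NP [Det every] [N spy]] [NP [Det every] [N grammar]]]]
No rule offers an alternative attachment or grouping for any span, so this is the only derivation.

1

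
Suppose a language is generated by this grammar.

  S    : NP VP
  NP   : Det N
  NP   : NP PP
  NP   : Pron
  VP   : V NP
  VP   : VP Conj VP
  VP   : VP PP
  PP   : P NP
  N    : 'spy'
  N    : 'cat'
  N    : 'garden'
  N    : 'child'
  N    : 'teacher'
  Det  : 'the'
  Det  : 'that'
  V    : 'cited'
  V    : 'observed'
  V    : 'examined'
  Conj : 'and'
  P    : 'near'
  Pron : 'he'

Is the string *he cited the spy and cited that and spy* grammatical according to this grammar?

Ungrammatical

A Det word can never sit immediately before a Conj word in any string this grammar generates, so the substring 'that and' rules out a derivation.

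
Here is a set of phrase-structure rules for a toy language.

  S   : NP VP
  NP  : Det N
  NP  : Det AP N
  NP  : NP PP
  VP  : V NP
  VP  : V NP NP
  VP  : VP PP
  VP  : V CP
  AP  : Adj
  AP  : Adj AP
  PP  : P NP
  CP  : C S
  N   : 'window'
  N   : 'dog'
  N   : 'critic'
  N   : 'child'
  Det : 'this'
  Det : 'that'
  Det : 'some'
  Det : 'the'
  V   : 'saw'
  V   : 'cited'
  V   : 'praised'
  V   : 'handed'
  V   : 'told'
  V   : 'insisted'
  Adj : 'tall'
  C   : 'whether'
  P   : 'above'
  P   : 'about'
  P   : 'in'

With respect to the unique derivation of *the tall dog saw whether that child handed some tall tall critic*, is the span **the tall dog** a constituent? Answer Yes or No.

Yes

[S [NP [Det the] [AP [Adj tall]] [N dog]] [VP [V saw] [CP [C whether] [S [NP [Det that] [N child]] [VP [V handed] [NP [Det some] [AP [Adj tall] [AP [Adj tall]]] [N critic]]]]]]]
The words 'the tall dog' are exhaustively dominated by a single NP node (built by NP → Det AP N), so they form a constituent.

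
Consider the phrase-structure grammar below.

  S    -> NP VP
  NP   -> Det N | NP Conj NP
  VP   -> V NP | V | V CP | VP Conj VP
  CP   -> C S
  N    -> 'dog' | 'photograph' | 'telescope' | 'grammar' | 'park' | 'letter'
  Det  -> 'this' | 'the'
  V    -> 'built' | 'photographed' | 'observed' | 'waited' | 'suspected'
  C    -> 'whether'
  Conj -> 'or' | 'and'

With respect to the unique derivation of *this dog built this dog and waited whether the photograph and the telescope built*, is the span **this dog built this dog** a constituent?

[S [NP [Det this] [N dog]] [VP [VP [V built] [NP [Det this] [N dog]]] [Conj and] [VP [V waited] [CP [C whether] [S [NP [NP [Det the] [N photograph]] [Conj and] [NP [Det the] [N telescope]]] [VP [V built]]]]]]]
The smallest constituent containing 'this dog built this dog' is the S spanning 'this dog built this dog and waited whether the photograph and the telescope built'; no single node in the tree dominates exactly the given words.

No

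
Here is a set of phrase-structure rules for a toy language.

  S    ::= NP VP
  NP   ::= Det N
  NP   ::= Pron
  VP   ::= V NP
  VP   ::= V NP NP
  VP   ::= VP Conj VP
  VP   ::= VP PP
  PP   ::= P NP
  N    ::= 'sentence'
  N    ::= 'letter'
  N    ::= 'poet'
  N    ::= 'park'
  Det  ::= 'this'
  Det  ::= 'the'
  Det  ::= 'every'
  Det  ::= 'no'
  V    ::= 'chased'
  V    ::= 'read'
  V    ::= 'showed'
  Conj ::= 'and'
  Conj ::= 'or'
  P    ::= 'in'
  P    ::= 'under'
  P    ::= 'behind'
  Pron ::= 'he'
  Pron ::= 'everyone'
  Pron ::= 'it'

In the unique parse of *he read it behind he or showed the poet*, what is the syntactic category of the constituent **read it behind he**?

VP

[S [NP [Pron he]] [VP [VP [VP [V read] [NP [Pron it]]] [PP [P behind] [NP [Pron he]]]] [Conj or] [VP [V showed] [NP [Det the] [N poet]]]]]
The span 'read it behind he' is the VP node built by VP → VP PP.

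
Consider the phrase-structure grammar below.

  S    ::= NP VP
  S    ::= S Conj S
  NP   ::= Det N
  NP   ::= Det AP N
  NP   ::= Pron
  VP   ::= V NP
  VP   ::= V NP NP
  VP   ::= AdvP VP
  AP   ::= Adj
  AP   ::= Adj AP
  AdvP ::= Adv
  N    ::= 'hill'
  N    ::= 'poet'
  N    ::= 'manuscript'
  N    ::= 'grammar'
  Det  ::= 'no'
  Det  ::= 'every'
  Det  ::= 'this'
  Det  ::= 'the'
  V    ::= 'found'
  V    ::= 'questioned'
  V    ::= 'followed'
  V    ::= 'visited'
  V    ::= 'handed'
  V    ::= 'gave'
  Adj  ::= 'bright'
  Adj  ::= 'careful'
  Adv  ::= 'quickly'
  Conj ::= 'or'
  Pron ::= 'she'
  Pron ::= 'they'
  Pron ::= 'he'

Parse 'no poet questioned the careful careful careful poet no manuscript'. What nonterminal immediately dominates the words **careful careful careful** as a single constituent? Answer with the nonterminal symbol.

S
  NP
    Det: no
    N: poet
  VP
    V: questioned
    NP
      Det: the
      AP
        Adj: careful
        AP
          Adj: careful
          AP
            Adj: careful
      N: poet
    NP
      Det: no
      N: manuscript
The span 'careful careful careful' is the AP node built by AP → Adj AP.

AP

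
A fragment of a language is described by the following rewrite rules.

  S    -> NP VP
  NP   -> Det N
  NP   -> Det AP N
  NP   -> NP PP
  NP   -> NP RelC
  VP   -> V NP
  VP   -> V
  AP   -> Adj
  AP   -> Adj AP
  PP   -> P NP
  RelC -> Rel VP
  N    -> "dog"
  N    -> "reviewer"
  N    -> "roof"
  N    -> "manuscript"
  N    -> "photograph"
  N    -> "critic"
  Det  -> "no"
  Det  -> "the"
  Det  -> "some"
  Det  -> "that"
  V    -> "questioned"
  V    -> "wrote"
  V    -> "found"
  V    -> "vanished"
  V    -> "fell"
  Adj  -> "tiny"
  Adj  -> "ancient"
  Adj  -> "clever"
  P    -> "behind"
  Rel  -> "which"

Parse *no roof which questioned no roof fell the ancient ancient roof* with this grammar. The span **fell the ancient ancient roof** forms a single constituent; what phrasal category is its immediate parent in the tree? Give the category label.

[S [NP [NP [Det no] [N roof]] [RelC [Rel which] [VP [V questioned] [NP [Det no] [N roof]]]]] [VP [V fell] [NP [Det the] [AP [Adj ancient] [AP [Adj ancient]]] [N roof]]]]
The span 'fell the ancient ancient roof' is the VP node built by VP → V NP.
Its mother is the S built by S → NP VP.

S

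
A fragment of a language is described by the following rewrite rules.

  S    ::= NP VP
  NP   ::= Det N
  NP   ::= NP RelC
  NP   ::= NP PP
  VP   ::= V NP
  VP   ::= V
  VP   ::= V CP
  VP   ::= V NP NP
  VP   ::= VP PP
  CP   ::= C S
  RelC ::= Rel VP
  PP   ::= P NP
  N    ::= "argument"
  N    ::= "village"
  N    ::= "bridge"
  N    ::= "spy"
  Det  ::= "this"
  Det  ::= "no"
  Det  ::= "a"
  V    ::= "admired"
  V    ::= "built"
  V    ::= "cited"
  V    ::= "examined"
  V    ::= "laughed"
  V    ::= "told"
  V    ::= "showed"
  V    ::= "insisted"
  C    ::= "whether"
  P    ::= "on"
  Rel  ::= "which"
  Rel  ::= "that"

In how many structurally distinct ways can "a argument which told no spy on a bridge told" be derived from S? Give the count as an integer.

3

Two of the 3 distinct bracketings:
[S [NP [NP [Det a] [N argument]] [RelC [Rel which] [VP [V told] [NP [NP [Det no] [N spy]] [PP [P on] [NP [Det a] [N bridge]]]]]]] [VP [V told]]]
[S [NP [NP [Det a] [N argument]] [RelC [Rel which] [VP [VP [V told] [NP [Det no] [N spy]]] [PP [P on] [NP [Det a] [N bridge]]]]]] [VP [V told]]]
The difference turns on whether NP → NP PP is used at the relevant span, versus an alternative expansion of NP.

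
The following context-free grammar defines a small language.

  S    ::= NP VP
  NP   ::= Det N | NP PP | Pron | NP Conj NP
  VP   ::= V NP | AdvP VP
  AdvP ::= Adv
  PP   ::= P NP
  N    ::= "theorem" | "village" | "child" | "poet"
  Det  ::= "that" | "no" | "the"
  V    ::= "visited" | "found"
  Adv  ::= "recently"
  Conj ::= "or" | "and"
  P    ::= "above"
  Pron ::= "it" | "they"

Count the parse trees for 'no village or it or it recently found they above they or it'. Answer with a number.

4

Two of the 4 distinct bracketings:
[S [NP [NP [Det no] [N village]] [Conj or] [NP [NP [Pron it]] [Conj or] [NP [Pron it]]]] [VP [AdvP [Adv recently]] [VP [V found] [NP [NP [Pron they]] [PP [P above] [NP [NP [Pron they]] [Conj or] [NP [Pron it]]]]]]]]
[S [NP [NP [Det no] [N village]] [Conj or] [NP [NP [Pron it]] [Conj or] [NP [Pron it]]]] [VP [AdvP [Adv recently]] [VP [V found] [NP [NP [NP [Pron they]] [PP [P above] [NP [Pron they]]]] [Conj or] [NP [Pron it]]]]]]
The trees differ in how a recursive rule is bracketed over the same span.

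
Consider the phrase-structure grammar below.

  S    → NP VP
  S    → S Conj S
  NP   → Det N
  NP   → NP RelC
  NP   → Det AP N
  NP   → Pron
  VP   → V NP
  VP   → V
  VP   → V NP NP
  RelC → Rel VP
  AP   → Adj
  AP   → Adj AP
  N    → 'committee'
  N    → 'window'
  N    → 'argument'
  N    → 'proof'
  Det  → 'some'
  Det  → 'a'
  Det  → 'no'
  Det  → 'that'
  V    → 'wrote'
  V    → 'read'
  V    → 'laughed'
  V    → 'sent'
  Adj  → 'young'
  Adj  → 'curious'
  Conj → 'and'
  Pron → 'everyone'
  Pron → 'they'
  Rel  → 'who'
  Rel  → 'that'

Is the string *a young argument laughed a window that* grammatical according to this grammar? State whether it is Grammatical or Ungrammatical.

Ungrammatical

For S → NP VP, the only prefix that parses as NP is 'a young argument', but the remainder 'laughed a window that' is not a VP under these rules. The alternative S rule S → S Conj S likewise has no satisfying split.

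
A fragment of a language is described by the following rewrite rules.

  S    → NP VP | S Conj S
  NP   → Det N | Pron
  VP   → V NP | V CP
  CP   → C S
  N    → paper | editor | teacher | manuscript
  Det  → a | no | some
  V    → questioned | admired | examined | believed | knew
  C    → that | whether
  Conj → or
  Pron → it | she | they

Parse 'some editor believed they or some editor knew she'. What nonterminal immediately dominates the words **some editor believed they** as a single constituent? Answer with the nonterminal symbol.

S

[S [S [NP [Det some] [N editor]] [VP [V believed] [NP [Pron they]]]] [Conj or] [S [NP [Det some] [N editor]] [VP [V knew] [NP [Pron she]]]]]
The span 'some editor believed they' is the S node built by S → NP VP.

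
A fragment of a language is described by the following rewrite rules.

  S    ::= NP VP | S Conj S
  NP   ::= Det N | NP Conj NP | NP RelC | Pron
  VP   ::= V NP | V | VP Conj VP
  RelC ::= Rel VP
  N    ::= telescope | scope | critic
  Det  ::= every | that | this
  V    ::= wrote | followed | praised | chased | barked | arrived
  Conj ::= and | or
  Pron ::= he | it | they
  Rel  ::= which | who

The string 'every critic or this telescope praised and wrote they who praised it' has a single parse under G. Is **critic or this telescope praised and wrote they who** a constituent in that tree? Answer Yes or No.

[S [NP [NP [Det every] [N critic]] [Conj or] [NP [Det this] [N telescope]]] [VP [VP [V praised]] [Conj and] [VP [V wrote] [NP [NP [Pron they]] [RelC [Rel who] [VP [V praised] [NP [Pron it]]]]]]]]
The smallest constituent containing 'critic or this telescope praised and wrote they who' is the S spanning 'every critic or this telescope praised and wrote they who praised it'; no single node in the tree dominates exactly the given words.

No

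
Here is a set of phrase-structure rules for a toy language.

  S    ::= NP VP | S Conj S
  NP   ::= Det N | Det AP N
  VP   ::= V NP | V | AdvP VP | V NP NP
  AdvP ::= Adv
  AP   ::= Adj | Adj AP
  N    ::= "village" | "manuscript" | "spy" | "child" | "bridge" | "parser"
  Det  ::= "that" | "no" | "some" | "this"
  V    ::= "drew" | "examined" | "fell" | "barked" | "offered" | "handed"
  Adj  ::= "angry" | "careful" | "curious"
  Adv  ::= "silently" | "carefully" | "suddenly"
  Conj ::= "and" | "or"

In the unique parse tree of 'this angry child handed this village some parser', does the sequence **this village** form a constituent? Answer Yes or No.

Yes

[S [NP [Det this] [AP [Adj angry]] [N child]] [VP [V handed] [NP [Det this] [N village]] [NP [Det some] [N parser]]]]
The words 'this village' are exhaustively dominated by a single NP node (built by NP → Det N), so they form a constituent.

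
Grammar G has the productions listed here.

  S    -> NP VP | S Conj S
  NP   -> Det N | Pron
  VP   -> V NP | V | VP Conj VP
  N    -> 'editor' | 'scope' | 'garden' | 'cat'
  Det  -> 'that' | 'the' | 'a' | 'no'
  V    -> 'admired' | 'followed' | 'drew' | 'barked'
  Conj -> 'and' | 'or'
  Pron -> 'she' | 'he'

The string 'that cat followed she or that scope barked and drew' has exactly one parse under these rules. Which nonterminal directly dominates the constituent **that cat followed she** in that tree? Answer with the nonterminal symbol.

S

[S [S [NP [Det that] [N cat]] [VP [V followed] [NP [Pron she]]]] [Conj or] [S [NP [Det that] [N scope]] [VP [VP [V barked]] [Conj and] [VP [V drew]]]]]
The span 'that cat followed she' is the S node built by S → NP VP.
Its mother is the S built by S → S Conj S.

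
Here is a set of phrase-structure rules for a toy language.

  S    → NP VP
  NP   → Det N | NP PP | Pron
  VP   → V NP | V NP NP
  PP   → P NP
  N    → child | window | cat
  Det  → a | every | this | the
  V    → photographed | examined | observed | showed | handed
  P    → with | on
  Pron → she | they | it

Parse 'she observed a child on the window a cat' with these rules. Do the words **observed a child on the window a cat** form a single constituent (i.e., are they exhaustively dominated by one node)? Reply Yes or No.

Yes

[S [NP [Pron she]] [VP [V observed] [NP [NP [Det a] [N child]] [PP [P on] [NP [Det the] [N window]]]] [NP [Det a] [N cat]]]]
The words 'observed a child on the window a cat' are exhaustively dominated by a single VP node (built by VP → V NP NP), so they form a constituent.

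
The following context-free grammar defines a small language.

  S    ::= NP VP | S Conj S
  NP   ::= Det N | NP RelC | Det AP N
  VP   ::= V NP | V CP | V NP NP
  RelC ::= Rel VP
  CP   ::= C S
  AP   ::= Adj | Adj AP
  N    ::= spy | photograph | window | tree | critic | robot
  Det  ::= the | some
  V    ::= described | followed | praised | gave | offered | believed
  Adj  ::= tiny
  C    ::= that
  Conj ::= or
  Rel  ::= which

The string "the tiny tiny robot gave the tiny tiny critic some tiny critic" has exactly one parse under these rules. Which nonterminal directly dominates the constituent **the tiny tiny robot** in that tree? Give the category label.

S

S
  NP
    Det: the
    AP
      Adj: tiny
      AP
        Adj: tiny
    N: robot
  VP
    V: gave
    NP
      Det: the
      AP
        Adj: tiny
        AP
          Adj: tiny
      N: critic
    NP
      Det: some
      AP
        Adj: tiny
      N: critic
The span 'the tiny tiny robot' is the NP node built by NP → Det AP N.
Its mother is the S built by S → NP VP.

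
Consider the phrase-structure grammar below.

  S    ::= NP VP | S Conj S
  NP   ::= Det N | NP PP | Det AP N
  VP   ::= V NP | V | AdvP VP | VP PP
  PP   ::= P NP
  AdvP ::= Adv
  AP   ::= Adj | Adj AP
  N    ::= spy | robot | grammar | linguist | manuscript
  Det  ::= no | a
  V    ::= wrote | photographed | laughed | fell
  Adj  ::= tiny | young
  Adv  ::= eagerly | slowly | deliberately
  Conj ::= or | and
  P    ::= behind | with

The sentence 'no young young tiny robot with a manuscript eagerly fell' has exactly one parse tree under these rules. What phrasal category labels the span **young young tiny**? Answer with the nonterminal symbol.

AP

S
  NP
    NP
      Det: no
      AP
        Adj: young
        AP
          Adj: young
          AP
            Adj: tiny
      N: robot
    PP
      P: with
      NP
        Det: a
        N: manuscript
  VP
    AdvP
      Adv: eagerly
    VP
      V: fell
The span 'young young tiny' is the AP node built by AP → Adj AP.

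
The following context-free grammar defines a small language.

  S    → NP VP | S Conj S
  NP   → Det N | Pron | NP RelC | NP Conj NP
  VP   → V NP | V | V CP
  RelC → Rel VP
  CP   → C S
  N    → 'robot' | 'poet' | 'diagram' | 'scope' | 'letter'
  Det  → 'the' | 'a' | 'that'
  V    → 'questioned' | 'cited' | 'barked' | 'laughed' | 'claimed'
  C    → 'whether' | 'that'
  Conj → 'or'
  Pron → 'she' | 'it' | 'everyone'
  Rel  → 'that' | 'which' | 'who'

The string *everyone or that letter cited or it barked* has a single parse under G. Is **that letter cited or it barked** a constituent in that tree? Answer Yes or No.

[S [S [NP [NP [Pron everyone]] [Conj or] [NP [Det that] [N letter]]] [VP [V cited]]] [Conj or] [S [NP [Pron it]] [VP [V barked]]]]
The smallest constituent containing 'that letter cited or it barked' is the S spanning 'everyone or that letter cited or it barked'; no single node in the tree dominates exactly the given words.

No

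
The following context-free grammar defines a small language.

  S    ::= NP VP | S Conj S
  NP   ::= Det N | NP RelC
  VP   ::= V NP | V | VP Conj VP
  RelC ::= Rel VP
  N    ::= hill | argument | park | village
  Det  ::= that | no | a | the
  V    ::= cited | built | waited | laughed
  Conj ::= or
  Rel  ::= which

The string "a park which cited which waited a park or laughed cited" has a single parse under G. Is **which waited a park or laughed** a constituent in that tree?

Yes

[S [NP [NP [NP [Det a] [N park]] [RelC [Rel which] [VP [V cited]]]] [RelC [Rel which] [VP [VP [V waited] [NP [Det a] [N park]]] [Conj or] [VP [V laughed]]]]] [VP [V cited]]]
The words 'which waited a park or laughed' are exhaustively dominated by a single RelC node (built by RelC → Rel VP), so they form a constituent.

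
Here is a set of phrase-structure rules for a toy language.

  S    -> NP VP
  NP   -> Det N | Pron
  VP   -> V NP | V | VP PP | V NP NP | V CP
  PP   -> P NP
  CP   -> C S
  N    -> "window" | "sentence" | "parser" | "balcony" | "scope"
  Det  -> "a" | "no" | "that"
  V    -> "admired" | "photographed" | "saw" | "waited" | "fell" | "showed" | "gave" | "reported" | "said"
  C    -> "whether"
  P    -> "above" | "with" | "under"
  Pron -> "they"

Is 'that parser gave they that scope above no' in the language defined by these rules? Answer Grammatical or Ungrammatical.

For S → NP VP, the only prefix that parses as NP is 'that parser', but the remainder 'gave they that scope above no' is not a VP under these rules.

Ungrammatical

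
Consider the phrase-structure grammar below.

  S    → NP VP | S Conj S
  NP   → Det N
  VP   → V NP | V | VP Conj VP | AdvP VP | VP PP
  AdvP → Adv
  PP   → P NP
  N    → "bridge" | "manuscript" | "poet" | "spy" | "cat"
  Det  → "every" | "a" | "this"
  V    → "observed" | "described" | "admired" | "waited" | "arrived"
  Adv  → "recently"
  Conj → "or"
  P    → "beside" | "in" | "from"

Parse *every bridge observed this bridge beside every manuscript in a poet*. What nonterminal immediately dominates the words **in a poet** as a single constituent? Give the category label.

[S [NP [Det every] [N bridge]] [VP [VP [VP [V observed] [NP [Det this] [N bridge]]] [PP [P beside] [NP [Det every] [N manuscript]]]] [PP [P in] [NP [Det a] [N poet]]]]]
The span 'in a poet' is the PP node built by PP → P NP.

PP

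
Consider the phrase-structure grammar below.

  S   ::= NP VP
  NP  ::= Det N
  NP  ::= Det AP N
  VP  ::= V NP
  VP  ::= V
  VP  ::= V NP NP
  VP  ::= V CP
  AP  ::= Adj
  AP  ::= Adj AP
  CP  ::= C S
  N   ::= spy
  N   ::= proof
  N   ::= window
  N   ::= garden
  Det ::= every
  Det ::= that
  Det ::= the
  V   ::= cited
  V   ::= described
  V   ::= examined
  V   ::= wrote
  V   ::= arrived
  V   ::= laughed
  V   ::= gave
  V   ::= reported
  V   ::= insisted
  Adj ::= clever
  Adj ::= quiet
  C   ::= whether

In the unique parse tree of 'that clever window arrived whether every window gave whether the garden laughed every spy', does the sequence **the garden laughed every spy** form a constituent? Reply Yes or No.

[S [NP [Det that] [AP [Adj clever]] [N window]] [VP [V arrived] [CP [C whether] [S [NP [Det every] [N window]] [VP [V gave] [CP [C whether] [S [NP [Det the] [N garden]] [VP [V laughed] [NP [Det every] [N spy]]]]]]]]]]
The words 'the garden laughed every spy' are exhaustively dominated by a single S node (built by S → NP VP), so they form a constituent.

Yes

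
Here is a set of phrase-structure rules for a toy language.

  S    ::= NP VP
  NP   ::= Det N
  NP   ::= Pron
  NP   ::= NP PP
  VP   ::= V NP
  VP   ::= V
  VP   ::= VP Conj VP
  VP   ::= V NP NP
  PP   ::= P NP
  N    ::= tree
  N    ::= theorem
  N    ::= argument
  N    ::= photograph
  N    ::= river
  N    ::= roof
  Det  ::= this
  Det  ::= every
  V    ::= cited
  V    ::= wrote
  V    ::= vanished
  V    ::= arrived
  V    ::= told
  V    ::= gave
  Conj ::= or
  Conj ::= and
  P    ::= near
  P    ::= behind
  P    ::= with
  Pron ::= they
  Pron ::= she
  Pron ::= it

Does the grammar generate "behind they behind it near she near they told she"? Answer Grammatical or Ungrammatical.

For S → NP VP, no prefix of the string parses as an NP.

Ungrammatical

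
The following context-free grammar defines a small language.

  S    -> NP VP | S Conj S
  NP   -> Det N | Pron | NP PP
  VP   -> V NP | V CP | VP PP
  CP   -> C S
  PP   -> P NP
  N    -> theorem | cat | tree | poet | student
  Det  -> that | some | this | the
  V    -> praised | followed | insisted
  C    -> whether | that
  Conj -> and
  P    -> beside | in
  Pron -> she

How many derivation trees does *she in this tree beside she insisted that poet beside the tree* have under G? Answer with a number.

4

Two of the 4 distinct bracketings:
[S [NP [NP [Pron she]] [PP [P in] [NP [NP [Det this] [N tree]] [PP [P beside] [NP [Pron she]]]]]] [VP [V insisted] [NP [NP [Det that] [N poet]] [PP [P beside] [NP [Det the] [N tree]]]]]]
[S [NP [NP [Pron she]] [PP [P in] [NP [NP [Det this] [N tree]] [PP [P beside] [NP [Pron she]]]]]] [VP [VP [V insisted] [NP [Det that] [N poet]]] [PP [P beside] [NP [Det the] [N tree]]]]]
The difference turns on whether VP → VP PP is used at the relevant span, versus an alternative expansion of VP.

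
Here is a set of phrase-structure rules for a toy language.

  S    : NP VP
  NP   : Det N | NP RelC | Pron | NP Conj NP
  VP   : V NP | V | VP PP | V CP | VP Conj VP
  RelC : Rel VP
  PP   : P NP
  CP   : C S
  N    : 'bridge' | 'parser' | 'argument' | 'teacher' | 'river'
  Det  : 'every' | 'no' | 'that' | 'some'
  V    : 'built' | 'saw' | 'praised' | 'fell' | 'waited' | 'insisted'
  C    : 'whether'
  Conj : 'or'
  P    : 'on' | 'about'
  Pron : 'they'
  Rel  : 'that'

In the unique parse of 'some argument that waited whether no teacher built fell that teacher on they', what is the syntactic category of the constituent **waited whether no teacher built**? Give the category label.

VP

S
  NP
    NP
      Det: some
      N: argument
    RelC
      Rel: that
      VP
        V: waited
        CP
          C: whether
          S
            NP
              Det: no
              N: teacher
            VP
              V: built
  VP
    VP
      V: fell
      NP
        Det: that
        N: teacher
    PP
      P: on
      NP
        Pron: they
The span 'waited whether no teacher built' is the VP node built by VP → V CP.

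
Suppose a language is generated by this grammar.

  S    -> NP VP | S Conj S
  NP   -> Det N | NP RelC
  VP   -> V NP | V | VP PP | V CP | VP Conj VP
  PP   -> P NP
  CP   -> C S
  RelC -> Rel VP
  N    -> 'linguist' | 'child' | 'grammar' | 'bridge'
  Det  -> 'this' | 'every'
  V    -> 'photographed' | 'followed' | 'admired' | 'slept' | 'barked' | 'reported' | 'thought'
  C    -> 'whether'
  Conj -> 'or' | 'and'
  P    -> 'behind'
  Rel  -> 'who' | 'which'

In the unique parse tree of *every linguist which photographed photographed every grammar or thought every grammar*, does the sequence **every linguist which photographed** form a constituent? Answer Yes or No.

Yes

[S [NP [NP [Det every] [N linguist]] [RelC [Rel which] [VP [V photographed]]]] [VP [VP [V photographed] [NP [Det every] [N grammar]]] [Conj or] [VP [V thought] [NP [Det every] [N grammar]]]]]
The words 'every linguist which photographed' are exhaustively dominated by a single NP node (built by NP → NP RelC), so they form a constituent.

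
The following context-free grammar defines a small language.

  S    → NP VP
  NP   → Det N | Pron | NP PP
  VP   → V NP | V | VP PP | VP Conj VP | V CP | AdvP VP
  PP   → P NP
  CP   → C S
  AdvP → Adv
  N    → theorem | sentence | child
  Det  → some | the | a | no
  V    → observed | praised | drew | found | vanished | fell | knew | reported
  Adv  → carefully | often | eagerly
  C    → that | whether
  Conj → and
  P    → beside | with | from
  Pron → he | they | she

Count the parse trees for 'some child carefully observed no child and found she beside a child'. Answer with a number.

Two of the 7 distinct bracketings:
[S [NP [Det some] [N child]] [VP [VP [VP [AdvP [Adv carefully]] [VP [V observed] [NP [Det no] [N child]]]] [Conj and] [VP [V found] [NP [Pron she]]]] [PP [P beside] [NP [Det a] [N child]]]]]
[S [NP [Det some] [N child]] [VP [VP [AdvP [Adv carefully]] [VP [VP [V observed] [NP [Det no] [N child]]] [Conj and] [VP [V found] [NP [Pron she]]]]] [PP [P beside] [NP [Det a] [N child]]]]]
The trees differ in how a recursive rule is bracketed over the same span.

7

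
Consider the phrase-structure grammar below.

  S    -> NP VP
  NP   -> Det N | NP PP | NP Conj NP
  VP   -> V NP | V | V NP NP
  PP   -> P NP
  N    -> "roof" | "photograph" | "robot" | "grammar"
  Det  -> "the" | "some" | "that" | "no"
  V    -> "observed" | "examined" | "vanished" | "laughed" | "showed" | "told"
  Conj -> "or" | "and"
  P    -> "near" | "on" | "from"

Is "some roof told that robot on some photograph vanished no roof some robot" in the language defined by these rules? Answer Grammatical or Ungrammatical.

For S → NP VP, the only prefix that parses as NP is 'some roof', but the remainder 'told that robot on some photograph vanished no roof some robot' is not a VP under these rules.

Ungrammatical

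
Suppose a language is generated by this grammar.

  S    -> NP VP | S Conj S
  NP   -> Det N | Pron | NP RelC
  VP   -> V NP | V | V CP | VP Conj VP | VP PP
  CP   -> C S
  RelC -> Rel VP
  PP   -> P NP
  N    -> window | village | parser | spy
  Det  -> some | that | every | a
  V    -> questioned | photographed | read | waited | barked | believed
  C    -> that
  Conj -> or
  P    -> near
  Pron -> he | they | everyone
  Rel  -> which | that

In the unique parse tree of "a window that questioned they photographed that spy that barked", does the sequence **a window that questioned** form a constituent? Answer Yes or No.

[S [NP [NP [Det a] [N window]] [RelC [Rel that] [VP [V questioned] [NP [Pron they]]]]] [VP [V photographed] [NP [NP [Det that] [N spy]] [RelC [Rel that] [VP [V barked]]]]]]
The smallest constituent containing 'a window that questioned' is the NP spanning 'a window that questioned they'; no single node in the tree dominates exactly the given words.

No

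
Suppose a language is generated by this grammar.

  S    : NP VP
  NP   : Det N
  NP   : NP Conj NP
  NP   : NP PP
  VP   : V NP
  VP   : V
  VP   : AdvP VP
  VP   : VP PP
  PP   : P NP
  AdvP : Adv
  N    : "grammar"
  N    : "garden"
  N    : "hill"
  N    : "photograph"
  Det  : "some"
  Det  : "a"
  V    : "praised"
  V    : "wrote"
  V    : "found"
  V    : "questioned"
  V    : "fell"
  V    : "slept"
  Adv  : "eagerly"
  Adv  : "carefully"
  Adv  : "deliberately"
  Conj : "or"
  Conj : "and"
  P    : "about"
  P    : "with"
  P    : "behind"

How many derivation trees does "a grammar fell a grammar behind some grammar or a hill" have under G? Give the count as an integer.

Two of the 3 distinct bracketings:
[S [NP [Det a] [N grammar]] [VP [V fell] [NP [NP [NP [Det a] [N grammar]] [PP [P behind] [NP [Det some] [N grammar]]]] [Conj or] [NP [Det a] [N hill]]]]]
[S [NP [Det a] [N grammar]] [VP [V fell] [NP [NP [Det a] [N grammar]] [PP [P behind] [NP [NP [Det some] [N grammar]] [Conj or] [NP [Det a] [N hill]]]]]]]
The trees differ in how a recursive rule is bracketed over the same span.

3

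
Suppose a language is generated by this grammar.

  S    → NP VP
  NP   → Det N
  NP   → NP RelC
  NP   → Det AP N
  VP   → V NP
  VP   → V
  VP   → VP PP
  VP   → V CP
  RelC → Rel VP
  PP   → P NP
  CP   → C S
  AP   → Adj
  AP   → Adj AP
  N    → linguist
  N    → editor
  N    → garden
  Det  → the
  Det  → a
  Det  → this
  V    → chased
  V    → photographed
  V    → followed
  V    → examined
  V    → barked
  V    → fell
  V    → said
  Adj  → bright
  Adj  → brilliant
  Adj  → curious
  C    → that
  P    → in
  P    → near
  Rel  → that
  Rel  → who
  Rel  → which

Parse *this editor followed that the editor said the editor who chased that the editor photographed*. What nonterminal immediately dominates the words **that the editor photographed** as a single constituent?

[S [NP [Det this] [N editor]] [VP [V followed] [CP [C that] [S [NP [Det the] [N editor]] [VP [V said] [NP [NP [Det the] [N editor]] [RelC [Rel who] [VP [V chased] [CP [C that] [S [NP [Det the] [N editor]] [VP [V photographed]]]]]]]]]]]]
The span 'that the editor photographed' is the CP node built by CP → C S.

CP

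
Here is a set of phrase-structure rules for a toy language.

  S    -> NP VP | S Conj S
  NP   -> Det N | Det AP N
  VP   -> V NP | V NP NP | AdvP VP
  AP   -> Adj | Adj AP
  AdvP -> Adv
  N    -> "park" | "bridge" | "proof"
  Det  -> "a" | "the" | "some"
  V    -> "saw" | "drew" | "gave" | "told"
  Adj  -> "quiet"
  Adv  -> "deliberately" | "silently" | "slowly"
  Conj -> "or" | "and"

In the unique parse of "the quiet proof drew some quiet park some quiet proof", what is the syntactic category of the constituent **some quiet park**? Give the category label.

NP

S
  NP
    Det: the
    AP
      Adj: quiet
    N: proof
  VP
    V: drew
    NP
      Det: some
      AP
        Adj: quiet
      N: park
    NP
      Det: some
      AP
        Adj: quiet
      N: proof
The span 'some quiet park' is the NP node built by NP → Det AP N.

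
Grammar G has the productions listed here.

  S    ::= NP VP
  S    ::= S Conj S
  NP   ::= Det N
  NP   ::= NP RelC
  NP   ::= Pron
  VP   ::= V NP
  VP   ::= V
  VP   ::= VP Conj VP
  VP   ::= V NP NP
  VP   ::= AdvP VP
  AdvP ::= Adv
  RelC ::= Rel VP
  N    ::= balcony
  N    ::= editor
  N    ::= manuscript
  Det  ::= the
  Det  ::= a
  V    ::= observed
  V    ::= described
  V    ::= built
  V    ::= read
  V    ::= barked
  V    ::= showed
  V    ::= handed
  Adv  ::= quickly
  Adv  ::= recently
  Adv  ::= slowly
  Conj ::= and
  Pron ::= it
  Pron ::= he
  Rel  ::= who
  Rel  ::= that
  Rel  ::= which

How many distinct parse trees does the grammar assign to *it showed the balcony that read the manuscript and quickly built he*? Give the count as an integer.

4

Two of the 4 distinct bracketings:
[S [NP [Pron it]] [VP [V showed] [NP [NP [Det the] [N balcony]] [RelC [Rel that] [VP [VP [V read] [NP [Det the] [N manuscript]]] [Conj and] [VP [AdvP [Adv quickly]] [VP [V built] [NP [Pron he]]]]]]]]]
[S [NP [Pron it]] [VP [VP [V showed] [NP [NP [Det the] [N balcony]] [RelC [Rel that] [VP [V read] [NP [Det the] [N manuscript]]]]]] [Conj and] [VP [AdvP [Adv quickly]] [VP [V built] [NP [Pron he]]]]]]
The trees differ in how a recursive rule is bracketed over the same span.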